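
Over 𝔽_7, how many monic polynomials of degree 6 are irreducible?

The number of monic irreducibles of degree 6 over GF(7) is (1/6)·Σ_{d∣6} μ(6/d) 7^d.
Divisors of 6: 1, 2, 3, 6; μ(6/d) for each: 1, -1, -1, 1.
Σ = 7^1 − 7^2 − 7^3 + 7^6 = 117264.
N = 117264/6 = 19544.

19544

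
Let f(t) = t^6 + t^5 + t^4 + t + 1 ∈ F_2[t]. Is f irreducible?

Check for roots in F_2: f(0) = 1; f(1) = 1.
No roots, so no linear factors.
Monic irreducibles of degree 2 over GF(2): t^2 + t + 1.
None of them divide f (all give nonzero remainder).
Monic irreducibles of degree 3 over GF(2): t^3 + t + 1, t^3 + t^2 + 1.
None of them divide f (all give nonzero remainder).
No irreducible factor of degree ≤ 3 exists, so f is irreducible over GF(2).

Yes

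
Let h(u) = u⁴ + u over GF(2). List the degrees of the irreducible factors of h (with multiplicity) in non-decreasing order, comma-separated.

1, 1, 2

Roots in GF(2): h(0) = 0 → root; h(1) = 0 → root.
Linear factors from roots: (u), (u + 1).
Complete factorization: h(u) = (u)·(u + 1)·(u² + u + 1).
Factor degrees with multiplicity: 1 + 1 + 2 = 4.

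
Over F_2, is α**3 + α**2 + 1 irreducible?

Write f(α) = α**3 + α**2 + 1.
Check for roots in F_2: f(0) = 1; f(1) = 1.
No roots. A degree-3 polynomial over a field with no linear factor is irreducible.

Yes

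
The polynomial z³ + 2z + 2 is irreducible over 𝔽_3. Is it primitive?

No

Write f(z) = z³ + 2z + 2.
|GF(3^3)^×| = 3^3 − 1 = 26. Prime factorization: 26 = 2·13.
f is primitive ⇔ z has order 26 in GF(3)[z]/(f), i.e. z^(26/q) ≠ 1 for each prime q | 26.
z^(13) mod f = 1
z^(2) mod f = z².
Since z^(13) = 1, the order of z divides 13 < 26; not primitive.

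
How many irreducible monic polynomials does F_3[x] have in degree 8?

Gauss's count: N_{3}(8) = (1/8) Σ_{d|8} μ(8/d)·3^d.
Divisors of 8: 1, 2, 4, 8; μ(8/d) for each: 0, 0, -1, 1.
Σ = − 3^4 + 3^8 = 6480.
N = 6480/8 = 810.

810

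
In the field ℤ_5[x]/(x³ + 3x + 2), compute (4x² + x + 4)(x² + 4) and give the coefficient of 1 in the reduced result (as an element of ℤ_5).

Multiply in ℤ_5[x]: (4x² + x + 4)·(x² + 4) = 4x⁴ + x³ + 4x + 1.
Reduce using x³ ≡ 2x + 3 (mod x³ + 3x + 2).
Reduced: 3x² + 3x + 4.

4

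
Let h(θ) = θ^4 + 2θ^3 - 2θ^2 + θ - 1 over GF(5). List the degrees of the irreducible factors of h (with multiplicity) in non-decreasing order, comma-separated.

1, 1, 2

Roots in GF(5): h(0) = 4; h(1) = 1; h(2) = 0 → root; h(3) = 4; h(4) = 0 → root.
Linear factors from roots: (θ - 2), (θ + 1).
Complete factorization: h(θ) = (θ + 1)·(θ - 2)·(θ^2 - 2θ - 2).
Factor degrees with multiplicity: 1 + 1 + 2 = 4.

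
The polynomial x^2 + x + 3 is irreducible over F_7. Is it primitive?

Write f(x) = x^2 + x + 3.
|GF(7^2)^×| = 7^2 − 1 = 48. Prime factorization: 48 = 2^4·3.
f is primitive ⇔ x has order 48 in GF(7)[x]/(f), i.e. x^(48/q) ≠ 1 for each prime q | 48.
x^(24) mod f = 6.
x^(16) mod f = 2.
None equal 1, so x has full order 48; f is primitive.

Yes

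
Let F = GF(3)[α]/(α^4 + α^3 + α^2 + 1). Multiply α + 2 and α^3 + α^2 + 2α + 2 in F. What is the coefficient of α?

Multiply in GF(3)[α]: (α + 2)·(α^3 + α^2 + 2α + 2) = α^4 + α^2 + 1.
Reduce using α^4 ≡ 2α^3 + 2α^2 + 2 (mod α^4 + α^3 + α^2 + 1).
Reduced: 2α^3.

0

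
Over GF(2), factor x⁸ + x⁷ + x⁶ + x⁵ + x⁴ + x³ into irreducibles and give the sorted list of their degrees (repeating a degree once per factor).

Write g(x) = x⁸ + x⁷ + x⁶ + x⁵ + x⁴ + x³.
Roots in GF(2): g(0) = 0 → root; g(1) = 0 → root.
Linear factors from roots: (x), (x + 1).
Complete factorization: g(x) = (x + 1)·(x)^3·(x² + x + 1)^2.
Factor degrees with multiplicity: 1 + 1 + 1 + 1 + 2 + 2 = 8.

1, 1, 1, 1, 2, 2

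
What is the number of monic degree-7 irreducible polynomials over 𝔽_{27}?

1494336168

By the necklace-counting formula, N_27(7) = (1/7) Σ_{d|7} μ(7/d)·27^d.
Divisors of 7: 1, 7; μ(7/d) for each: -1, 1.
Σ = − 27^1 + 27^7 = 10460353176.
N = 10460353176/7 = 1494336168.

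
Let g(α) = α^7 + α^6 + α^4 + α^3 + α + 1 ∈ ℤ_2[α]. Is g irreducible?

Check for roots in ℤ_2: g(0) = 1; g(1) = 0 → root.
g(1) = 0, so (α − 1) divides g(α); g is reducible.

No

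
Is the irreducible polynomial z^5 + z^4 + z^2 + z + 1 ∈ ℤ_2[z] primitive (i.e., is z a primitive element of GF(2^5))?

Write f(z) = z^5 + z^4 + z^2 + z + 1.
|GF(2^5)^×| = 2^5 − 1 = 31. Prime factorization: 31 = 31.
f is primitive ⇔ z has order 31 in GF(2)[z]/(f), i.e. z^(31/q) ≠ 1 for each prime q | 31.
z^(1) mod f = z.
None equal 1, so z has full order 31; f is primitive.

Yes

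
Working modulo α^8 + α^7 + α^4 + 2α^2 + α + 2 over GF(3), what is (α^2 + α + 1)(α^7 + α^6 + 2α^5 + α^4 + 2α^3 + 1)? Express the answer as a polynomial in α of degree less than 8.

α^6 + α^5 + 2α^4 + α^2 + α + 2

Multiply in GF(3)[α]: (α^2 + α + 1)·(α^7 + α^6 + 2α^5 + α^4 + 2α^3 + 1) = α^9 + 2α^8 + α^7 + α^6 + 2α^5 + 2α^3 + α^2 + α + 1.
Reduce using α^8 ≡ 2α^7 + 2α^4 + α^2 + 2α + 1 (mod α^8 + α^7 + α^4 + 2α^2 + α + 2).
Reduced: α^6 + α^5 + 2α^4 + α^2 + α + 2.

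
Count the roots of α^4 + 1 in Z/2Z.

Write f(α) = α^4 + 1.
Evaluate at each of the 2 elements of Z/2Z:
f(0) = 1; f(1) = 0 → root.
Roots: {1}.

1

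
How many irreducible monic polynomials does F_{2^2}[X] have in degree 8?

Gauss's count: N_{4}(8) = (1/8) Σ_{d|8} μ(8/d)·4^d.
Divisors of 8: 1, 2, 4, 8; μ(8/d) for each: 0, 0, -1, 1.
Σ = − 4^4 + 4^8 = 65280.
N = 65280/8 = 8160.

8160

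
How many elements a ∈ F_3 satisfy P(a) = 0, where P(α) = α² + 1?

0

Evaluate at each of the 3 elements of F_3:
P(0) = 1; P(1) = 2; P(2) = 2.
No element is a root.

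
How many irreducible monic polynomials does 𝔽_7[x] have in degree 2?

The number of monic irreducibles of degree 2 over GF(7) is (1/2)·Σ_{d∣2} μ(2/d) 7^d.
Divisors of 2: 1, 2; μ(2/d) for each: -1, 1.
Σ = − 7^1 + 7^2 = 42.
N = 42/2 = 21.

21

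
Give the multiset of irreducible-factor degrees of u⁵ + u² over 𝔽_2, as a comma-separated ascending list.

1, 1, 1, 2

Write h(u) = u⁵ + u².
Roots in 𝔽_2: h(0) = 0 → root; h(1) = 0 → root.
Linear factors from roots: (u), (u + 1).
Complete factorization: h(u) = (u + 1)·(u)^2·(u² + u + 1).
Factor degrees with multiplicity: 1 + 1 + 1 + 2 = 5.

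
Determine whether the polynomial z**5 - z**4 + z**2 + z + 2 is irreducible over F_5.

Write g(z) = z**5 - z**4 + z**2 + z + 2.
Check for roots in F_5: g(0) = 2; g(1) = 4; g(2) = 4; g(3) = 1; g(4) = 0 → root.
g(4) = 0, so (z − 4) divides g(z); g is reducible.

No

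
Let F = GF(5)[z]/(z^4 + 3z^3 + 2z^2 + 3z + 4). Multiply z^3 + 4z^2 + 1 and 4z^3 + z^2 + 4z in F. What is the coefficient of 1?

Multiply in GF(5)[z]: (z^3 + 4z^2 + 1)·(4z^3 + z^2 + 4z) = 4z^6 + 2z^5 + 3z^4 + z^2 + 4z.
Reduce using z^4 ≡ 2z^3 + 3z^2 + 2z + 1 (mod z^4 + 3z^3 + 2z^2 + 3z + 4).
Reduced: 3z^3 + 4z.

0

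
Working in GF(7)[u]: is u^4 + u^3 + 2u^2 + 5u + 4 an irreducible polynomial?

Yes

Write g(u) = u^4 + u^3 + 2u^2 + 5u + 4.
Check for roots in GF(7): g(0) = 4; g(1) = 6; g(2) = 4; g(3) = 5; g(4) = 5; g(5) = 3; g(6) = 1.
No roots, so no linear factors.
Degree-2 irreducible divisors: test the 21 monic irreducibles of degree 2 over GF(7).
None of them divide g (all give nonzero remainder).
No irreducible factor of degree ≤ 2 exists, so g is irreducible over GF(7).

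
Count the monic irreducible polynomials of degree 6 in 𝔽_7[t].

19544

The number of monic irreducibles of degree 6 over GF(7) is (1/6)·Σ_{d∣6} μ(6/d) 7^d.
Divisors of 6: 1, 2, 3, 6; μ(6/d) for each: 1, -1, -1, 1.
Σ = 7^1 − 7^2 − 7^3 + 7^6 = 117264.
N = 117264/6 = 19544.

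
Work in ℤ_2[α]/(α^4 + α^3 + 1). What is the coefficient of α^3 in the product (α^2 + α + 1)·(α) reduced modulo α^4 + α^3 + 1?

1

Multiply in ℤ_2[α]: (α^2 + α + 1)·(α) = α^3 + α^2 + α.
Reduced: α^3 + α^2 + α.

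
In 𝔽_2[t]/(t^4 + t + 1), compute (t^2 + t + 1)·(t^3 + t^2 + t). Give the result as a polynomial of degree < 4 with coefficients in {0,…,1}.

Multiply in 𝔽_2[t]: (t^2 + t + 1)·(t^3 + t^2 + t) = t^5 + t^3 + t.
Reduce using t^4 ≡ t + 1 (mod t^4 + t + 1).
Reduced: t^3 + t^2.

t^3 + t^2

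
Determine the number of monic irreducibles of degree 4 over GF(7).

x^(7^4) − x is the product of all monic irreducibles of degree dividing 4; Möbius inversion gives N = (1/4) Σ μ(4/d)·7^d.
Divisors of 4: 1, 2, 4; μ(4/d) for each: 0, -1, 1.
Σ = − 7^2 + 7^4 = 2352.
N = 2352/4 = 588.

588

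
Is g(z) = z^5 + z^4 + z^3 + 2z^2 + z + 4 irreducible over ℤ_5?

Check for roots in ℤ_5: g(0) = 4; g(1) = 0 → root; g(2) = 0 → root; g(3) = 1; g(4) = 4.
g(1) = 0, so (z − 1) divides g(z); g is reducible.

No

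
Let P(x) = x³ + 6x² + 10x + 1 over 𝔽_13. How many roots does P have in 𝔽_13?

Evaluate at each of the 13 elements of 𝔽_13:
P(0) = 1; P(1) = 5; P(2) = 1; P(3) = 8; P(4) = 6; P(5) = 1; P(6) = 12; P(7) = 6; P(8) = 2; P(9) = 6; P(10) = 11; P(11) = 10; P(12) = 9.
No element is a root.

0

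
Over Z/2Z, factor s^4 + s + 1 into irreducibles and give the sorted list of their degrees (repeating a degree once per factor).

4

Write f(s) = s^4 + s + 1.
Roots in Z/2Z: f(0) = 1; f(1) = 1.
Complete factorization: f(s) = (s^4 + s + 1).
Factor degrees with multiplicity: 4 = 4.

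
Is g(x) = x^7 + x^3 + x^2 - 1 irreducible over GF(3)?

Check for roots in GF(3): g(0) = 2; g(1) = 2; g(2) = 1.
No roots, so no linear factors.
Monic irreducibles of degree 2 over GF(3): x^2 + 1, x^2 + x - 1, x^2 - x - 1.
None of them divide g (all give nonzero remainder).
Degree-3 irreducible divisors: test the 8 monic irreducibles of degree 3 over GF(3).
None of them divide g (all give nonzero remainder).
No irreducible factor of degree ≤ 3 exists, so g is irreducible over GF(3).

Yes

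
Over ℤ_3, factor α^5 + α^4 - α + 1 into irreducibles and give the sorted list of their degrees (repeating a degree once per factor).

5

Write h(α) = α^5 + α^4 - α + 1.
Roots in ℤ_3: h(0) = 1; h(1) = 2; h(2) = 2.
Complete factorization: h(α) = (α^5 + α^4 - α + 1).
Factor degrees with multiplicity: 5 = 5.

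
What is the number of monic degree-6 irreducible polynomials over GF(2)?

By the necklace-counting formula, N_2(6) = (1/6) Σ_{d|6} μ(6/d)·2^d.
Divisors of 6: 1, 2, 3, 6; μ(6/d) for each: 1, -1, -1, 1.
Σ = 2^1 − 2^2 − 2^3 + 2^6 = 54.
N = 54/6 = 9.

9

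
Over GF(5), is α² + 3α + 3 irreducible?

Yes

Write g(α) = α² + 3α + 3.
Check for roots in GF(5): g(0) = 3; g(1) = 2; g(2) = 3; g(3) = 1; g(4) = 1.
No roots. A degree-2 polynomial over a field with no linear factor is irreducible.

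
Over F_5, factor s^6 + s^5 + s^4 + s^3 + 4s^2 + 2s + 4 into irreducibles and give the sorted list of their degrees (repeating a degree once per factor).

Write h(s) = s^6 + s^5 + s^4 + s^3 + 4s^2 + 2s + 4.
Roots in F_5: h(0) = 4; h(1) = 4; h(2) = 4; h(3) = 1; h(4) = 1.
Complete factorization: h(s) = (s^6 + s^5 + s^4 + s^3 + 4s^2 + 2s + 4).
Factor degrees with multiplicity: 6 = 6.

6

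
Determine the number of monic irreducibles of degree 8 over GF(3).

810

The number of monic irreducibles of degree 8 over GF(3) is (1/8)·Σ_{d∣8} μ(8/d) 3^d.
Divisors of 8: 1, 2, 4, 8; μ(8/d) for each: 0, 0, -1, 1.
Σ = − 3^4 + 3^8 = 6480.
N = 6480/8 = 810.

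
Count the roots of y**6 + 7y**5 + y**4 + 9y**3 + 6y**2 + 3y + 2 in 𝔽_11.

Write P(y) = y**6 + 7y**5 + y**4 + 9y**3 + 6y**2 + 3y + 2.
Evaluate at each of the 11 elements of 𝔽_11:
P(0) = 2; P(1) = 7; P(2) = 1; P(3) = 3; P(4) = 7; P(5) = 4; P(6) = 9; P(7) = 5; P(8) = 2; P(9) = 2; P(10) = 2.
No element is a root.

0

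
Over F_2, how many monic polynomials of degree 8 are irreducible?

Gauss's count: N_{2}(8) = (1/8) Σ_{d|8} μ(8/d)·2^d.
Divisors of 8: 1, 2, 4, 8; μ(8/d) for each: 0, 0, -1, 1.
Σ = − 2^4 + 2^8 = 240.
N = 240/8 = 30.

30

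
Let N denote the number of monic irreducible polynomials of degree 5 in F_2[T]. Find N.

x^(2^5) − x is the product of all monic irreducibles of degree dividing 5; Möbius inversion gives N = (1/5) Σ μ(5/d)·2^d.
Divisors of 5: 1, 5; μ(5/d) for each: -1, 1.
Σ = − 2^1 + 2^5 = 30.
N = 30/5 = 6.

6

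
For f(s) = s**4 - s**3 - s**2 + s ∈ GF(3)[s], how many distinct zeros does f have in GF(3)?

Evaluate at each of the 3 elements of GF(3):
f(0) = 0 → root; f(1) = 0 → root; f(2) = 0 → root.
Roots: {0, 1, 2}.

3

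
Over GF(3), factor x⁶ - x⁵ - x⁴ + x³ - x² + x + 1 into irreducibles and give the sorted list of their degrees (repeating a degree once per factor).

Write f(x) = x⁶ - x⁵ - x⁴ + x³ - x² + x + 1.
Roots in GF(3): f(0) = 1; f(1) = 1; f(2) = 2.
Complete factorization: f(x) = (x⁶ - x⁵ - x⁴ + x³ - x² + x + 1).
Factor degrees with multiplicity: 6 = 6.

6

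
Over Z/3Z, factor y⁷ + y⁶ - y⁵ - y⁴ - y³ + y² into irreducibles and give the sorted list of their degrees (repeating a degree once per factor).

1, 1, 1, 1, 1, 2

Write f(y) = y⁷ + y⁶ - y⁵ - y⁴ - y³ + y².
Roots in Z/3Z: f(0) = 0 → root; f(1) = 0 → root; f(2) = 2.
Linear factors from roots: (y), (y - 1).
Complete factorization: f(y) = (y)^2·(y - 1)^3·(y² + y - 1).
Factor degrees with multiplicity: 1 + 1 + 1 + 1 + 1 + 2 = 7.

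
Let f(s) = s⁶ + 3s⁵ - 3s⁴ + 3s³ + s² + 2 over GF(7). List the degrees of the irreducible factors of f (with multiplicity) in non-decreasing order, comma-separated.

1, 1, 2, 2

Linear factors from roots: (s - 1), (s + 2).
Complete factorization: f(s) = (s + 2)·(s - 1)·(s² + 3s + 1)·(s² - s - 1).
Factor degrees with multiplicity: 1 + 1 + 2 + 2 = 6.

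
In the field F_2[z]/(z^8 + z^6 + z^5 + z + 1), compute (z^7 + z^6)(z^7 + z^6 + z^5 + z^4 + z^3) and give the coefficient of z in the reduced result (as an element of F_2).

Multiply in F_2[z]: (z^7 + z^6)·(z^7 + z^6 + z^5 + z^4 + z^3) = z^14 + z^9.
Reduce using z^8 ≡ z^6 + z^5 + z + 1 (mod z^8 + z^6 + z^5 + z + 1).
Reduced: z^7 + z^5 + z.

1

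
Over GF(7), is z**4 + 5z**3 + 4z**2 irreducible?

Write f(z) = z**4 + 5z**3 + 4z**2.
Check for roots in GF(7): f(0) = 0 → root; f(1) = 3; f(2) = 2; f(3) = 0 → root; f(4) = 3; f(5) = 6; f(6) = 0 → root.
f(0) = 0, so (z) divides f(z); f is reducible.

No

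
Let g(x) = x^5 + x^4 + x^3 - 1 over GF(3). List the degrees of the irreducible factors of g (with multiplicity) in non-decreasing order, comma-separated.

2, 3

Roots in GF(3): g(0) = 2; g(1) = 2; g(2) = 1.
Complete factorization: g(x) = (x^2 + 1)·(x^3 + x^2 - 1).
Factor degrees with multiplicity: 2 + 3 = 5.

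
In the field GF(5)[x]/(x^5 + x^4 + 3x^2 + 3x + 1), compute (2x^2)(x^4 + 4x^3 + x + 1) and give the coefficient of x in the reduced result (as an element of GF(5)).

0

Multiply in GF(5)[x]: (2x^2)·(x^4 + 4x^3 + x + 1) = 2x^6 + 3x^5 + 2x^3 + 2x^2.
Reduce using x^5 ≡ 4x^4 + 2x^2 + 2x + 4 (mod x^5 + x^4 + 3x^2 + 3x + 1).
Reduced: 4x^4 + x^3 + 3x^2 + 4.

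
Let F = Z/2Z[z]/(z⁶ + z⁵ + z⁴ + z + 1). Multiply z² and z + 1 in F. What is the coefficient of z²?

1

Multiply in Z/2Z[z]: (z²)·(z + 1) = z³ + z².
Reduced: z³ + z².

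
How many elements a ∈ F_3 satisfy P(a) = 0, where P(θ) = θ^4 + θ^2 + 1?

Evaluate at each of the 3 elements of F_3:
P(0) = 1; P(1) = 0 → root; P(2) = 0 → root.
Roots: {1, 2}.

2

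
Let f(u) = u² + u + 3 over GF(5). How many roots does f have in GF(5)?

2

Evaluate at each of the 5 elements of GF(5):
f(0) = 3; f(1) = 0 → root; f(2) = 4; f(3) = 0 → root; f(4) = 3.
Roots: {1, 3}.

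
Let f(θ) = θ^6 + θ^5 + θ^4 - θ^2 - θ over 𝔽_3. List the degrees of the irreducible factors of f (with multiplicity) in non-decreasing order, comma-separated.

1, 2, 3

Roots in 𝔽_3: f(0) = 0 → root; f(1) = 1; f(2) = 1.
Linear factors from roots: (θ).
Complete factorization: f(θ) = (θ)·(θ^2 + θ - 1)·(θ^3 - θ + 1).
Factor degrees with multiplicity: 1 + 2 + 3 = 6.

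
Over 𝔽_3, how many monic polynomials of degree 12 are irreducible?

Gauss's count: N_{3}(12) = (1/12) Σ_{d|12} μ(12/d)·3^d.
Divisors of 12: 1, 2, 3, 4, 6, 12; μ(12/d) for each: 0, 1, 0, -1, -1, 1.
Σ = 3^2 − 3^4 − 3^6 + 3^12 = 530640.
N = 530640/12 = 44220.

44220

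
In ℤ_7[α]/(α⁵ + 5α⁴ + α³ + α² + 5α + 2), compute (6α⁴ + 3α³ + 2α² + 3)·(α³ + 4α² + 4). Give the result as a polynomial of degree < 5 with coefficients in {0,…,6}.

Multiply in ℤ_7[α]: (6α⁴ + 3α³ + 2α² + 3)·(α³ + 4α² + 4) = 6α⁷ + 6α⁶ + 4α⁴ + α³ + 6α² + 5.
Reduce using α⁵ ≡ 2α⁴ + 6α³ + 6α² + 2α + 5 (mod α⁵ + 5α⁴ + α³ + α² + 5α + 2).
Reduced: 5α⁴ + 3α + 1.

5α^4 + 3α + 1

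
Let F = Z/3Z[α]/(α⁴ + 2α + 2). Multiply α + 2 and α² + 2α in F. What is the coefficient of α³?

Multiply in Z/3Z[α]: (α + 2)·(α² + 2α) = α³ + α² + α.
Reduced: α³ + α² + α.

1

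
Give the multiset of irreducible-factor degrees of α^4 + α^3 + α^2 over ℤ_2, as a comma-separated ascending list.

Write h(α) = α^4 + α^3 + α^2.
Roots in ℤ_2: h(0) = 0 → root; h(1) = 1.
Linear factors from roots: (α).
Complete factorization: h(α) = (α)^2·(α^2 + α + 1).
Factor degrees with multiplicity: 1 + 1 + 2 = 4.

1, 1, 2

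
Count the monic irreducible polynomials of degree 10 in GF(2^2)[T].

104754

By the necklace-counting formula, N_4(10) = (1/10) Σ_{d|10} μ(10/d)·4^d.
Divisors of 10: 1, 2, 5, 10; μ(10/d) for each: 1, -1, -1, 1.
Σ = 4^1 − 4^2 − 4^5 + 4^10 = 1047540.
N = 1047540/10 = 104754.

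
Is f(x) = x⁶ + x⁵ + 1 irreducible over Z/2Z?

Yes

Check for roots in Z/2Z: f(0) = 1; f(1) = 1.
No roots, so no linear factors.
Monic irreducibles of degree 2 over GF(2): x² + x + 1.
None of them divide f (all give nonzero remainder).
Monic irreducibles of degree 3 over GF(2): x³ + x + 1, x³ + x² + 1.
None of them divide f (all give nonzero remainder).
No irreducible factor of degree ≤ 3 exists, so f is irreducible over GF(2).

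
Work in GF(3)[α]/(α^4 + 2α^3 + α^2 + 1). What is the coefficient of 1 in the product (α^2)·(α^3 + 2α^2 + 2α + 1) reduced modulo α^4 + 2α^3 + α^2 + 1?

0

Multiply in GF(3)[α]: (α^2)·(α^3 + 2α^2 + 2α + 1) = α^5 + 2α^4 + 2α^3 + α^2.
Reduce using α^4 ≡ α^3 + 2α^2 + 2 (mod α^4 + 2α^3 + α^2 + 1).
Reduced: α^3 + α^2 + 2α.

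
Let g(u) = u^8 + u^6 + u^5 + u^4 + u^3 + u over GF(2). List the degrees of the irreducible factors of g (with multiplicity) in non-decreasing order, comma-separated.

1, 1, 2, 2, 2

Roots in GF(2): g(0) = 0 → root; g(1) = 0 → root.
Linear factors from roots: (u), (u + 1).
Complete factorization: g(u) = (u)·(u + 1)·(u^2 + u + 1)^3.
Factor degrees with multiplicity: 1 + 1 + 2 + 2 + 2 = 8.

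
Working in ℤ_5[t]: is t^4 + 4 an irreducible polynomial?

Write f(t) = t^4 + 4.
Check for roots in ℤ_5: f(0) = 4; f(1) = 0 → root; f(2) = 0 → root; f(3) = 0 → root; f(4) = 0 → root.
f(1) = 0, so (t − 1) divides f(t); f is reducible.

No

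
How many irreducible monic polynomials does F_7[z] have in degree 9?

4483696

By the necklace-counting formula, N_7(9) = (1/9) Σ_{d|9} μ(9/d)·7^d.
Divisors of 9: 1, 3, 9; μ(9/d) for each: 0, -1, 1.
Σ = − 7^3 + 7^9 = 40353264.
N = 40353264/9 = 4483696.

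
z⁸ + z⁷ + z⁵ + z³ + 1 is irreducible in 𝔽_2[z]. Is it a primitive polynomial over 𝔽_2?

Yes

Write f(z) = z⁸ + z⁷ + z⁵ + z³ + 1.
|GF(2^8)^×| = 2^8 − 1 = 255. Prime factorization: 255 = 3·5·17.
f is primitive ⇔ z has order 255 in GF(2)[z]/(f), i.e. z^(255/q) ≠ 1 for each prime q | 255.
z^(85) mod f = z⁷ + z⁶ + z² + z.
z^(51) mod f = z⁷ + z⁶ + z⁴ + z³ + z².
z^(15) mod f = z³ + z².
None equal 1, so z has full order 255; f is primitive.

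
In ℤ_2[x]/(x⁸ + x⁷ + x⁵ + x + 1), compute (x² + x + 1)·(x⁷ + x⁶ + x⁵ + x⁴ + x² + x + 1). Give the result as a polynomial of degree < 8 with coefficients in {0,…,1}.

Multiply in ℤ_2[x]: (x² + x + 1)·(x⁷ + x⁶ + x⁵ + x⁴ + x² + x + 1) = x⁹ + x⁷ + x⁶ + x² + 1.
Reduce using x⁸ ≡ x⁷ + x⁵ + x + 1 (mod x⁸ + x⁷ + x⁵ + x + 1).
Reduced: x⁵.

x^5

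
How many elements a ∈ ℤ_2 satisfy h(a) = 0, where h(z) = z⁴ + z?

Evaluate at each of the 2 elements of ℤ_2:
h(0) = 0 → root; h(1) = 0 → root.
Roots: {0, 1}.

2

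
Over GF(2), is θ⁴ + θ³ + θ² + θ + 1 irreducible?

Yes

Write P(θ) = θ⁴ + θ³ + θ² + θ + 1.
Check for roots in GF(2): P(0) = 1; P(1) = 1.
No roots, so no linear factors.
Monic irreducibles of degree 2 over GF(2): θ² + θ + 1.
None of them divide P (all give nonzero remainder).
No irreducible factor of degree ≤ 2 exists, so P is irreducible over GF(2).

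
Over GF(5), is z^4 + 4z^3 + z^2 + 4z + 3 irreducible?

Yes

Write P(z) = z^4 + 4z^3 + z^2 + 4z + 3.
Check for roots in GF(5): P(0) = 3; P(1) = 3; P(2) = 3; P(3) = 3; P(4) = 2.
No roots, so no linear factors.
Degree-2 irreducible divisors: test the 10 monic irreducibles of degree 2 over GF(5).
None of them divide P (all give nonzero remainder).
No irreducible factor of degree ≤ 2 exists, so P is irreducible over GF(5).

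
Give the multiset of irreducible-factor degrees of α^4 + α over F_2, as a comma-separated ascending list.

1, 1, 2

Write f(α) = α^4 + α.
Roots in F_2: f(0) = 0 → root; f(1) = 0 → root.
Linear factors from roots: (α), (α + 1).
Complete factorization: f(α) = (α)·(α + 1)·(α^2 + α + 1).
Factor degrees with multiplicity: 1 + 1 + 2 = 4.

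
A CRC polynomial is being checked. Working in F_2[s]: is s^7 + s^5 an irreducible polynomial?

Write g(s) = s^7 + s^5.
Check for roots in F_2: g(0) = 0 → root; g(1) = 0 → root.
g(0) = 0, so (s) divides g(s); g is reducible.

No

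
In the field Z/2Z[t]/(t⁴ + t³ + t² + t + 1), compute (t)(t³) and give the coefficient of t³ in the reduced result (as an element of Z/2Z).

Multiply in Z/2Z[t]: (t)·(t³) = t⁴.
Reduce using t⁴ ≡ t³ + t² + t + 1 (mod t⁴ + t³ + t² + t + 1).
Reduced: t³ + t² + t + 1.

1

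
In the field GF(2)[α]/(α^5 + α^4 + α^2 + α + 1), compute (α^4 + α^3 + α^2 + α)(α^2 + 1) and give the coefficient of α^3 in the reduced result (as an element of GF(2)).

1

Multiply in GF(2)[α]: (α^4 + α^3 + α^2 + α)·(α^2 + 1) = α^6 + α^5 + α^2 + α.
Reduce using α^5 ≡ α^4 + α^2 + α + 1 (mod α^5 + α^4 + α^2 + α + 1).
Reduced: α^3.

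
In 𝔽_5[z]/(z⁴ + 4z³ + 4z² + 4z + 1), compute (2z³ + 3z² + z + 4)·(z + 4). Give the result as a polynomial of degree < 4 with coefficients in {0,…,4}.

Multiply in 𝔽_5[z]: (2z³ + 3z² + z + 4)·(z + 4) = 2z⁴ + z³ + 3z² + 3z + 1.
Reduce using z⁴ ≡ z³ + z² + z + 4 (mod z⁴ + 4z³ + 4z² + 4z + 1).
Reduced: 3z³ + 4.

3z^3 + 4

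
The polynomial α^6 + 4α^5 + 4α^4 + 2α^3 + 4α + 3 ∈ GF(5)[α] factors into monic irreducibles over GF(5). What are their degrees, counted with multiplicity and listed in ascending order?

6

Write f(α) = α^6 + 4α^5 + 4α^4 + 2α^3 + 4α + 3.
Roots in GF(5): f(0) = 3; f(1) = 3; f(2) = 3; f(3) = 4; f(4) = 3.
Complete factorization: f(α) = (α^6 + 4α^5 + 4α^4 + 2α^3 + 4α + 3).
Factor degrees with multiplicity: 6 = 6.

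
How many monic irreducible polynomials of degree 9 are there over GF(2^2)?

By the necklace-counting formula, N_4(9) = (1/9) Σ_{d|9} μ(9/d)·4^d.
Divisors of 9: 1, 3, 9; μ(9/d) for each: 0, -1, 1.
Σ = − 4^3 + 4^9 = 262080.
N = 262080/9 = 29120.

29120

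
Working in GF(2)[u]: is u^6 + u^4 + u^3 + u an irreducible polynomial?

No

Write g(u) = u^6 + u^4 + u^3 + u.
Check for roots in GF(2): g(0) = 0 → root; g(1) = 0 → root.
g(0) = 0, so (u) divides g(u); g is reducible.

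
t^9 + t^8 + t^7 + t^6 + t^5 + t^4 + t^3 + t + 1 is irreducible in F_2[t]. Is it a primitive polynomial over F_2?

Yes

Write f(t) = t^9 + t^8 + t^7 + t^6 + t^5 + t^4 + t^3 + t + 1.
|GF(2^9)^×| = 2^9 − 1 = 511. Prime factorization: 511 = 7·73.
f is primitive ⇔ t has order 511 in GF(2)[t]/(f), i.e. t^(511/q) ≠ 1 for each prime q | 511.
t^(73) mod f = t^6 + t^5 + t^2.
t^(7) mod f = t^7.
None equal 1, so t has full order 511; f is primitive.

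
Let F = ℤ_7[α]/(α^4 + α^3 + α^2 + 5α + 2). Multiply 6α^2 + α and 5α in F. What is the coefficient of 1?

0

Multiply in ℤ_7[α]: (6α^2 + α)·(5α) = 2α^3 + 5α^2.
Reduced: 2α^3 + 5α^2.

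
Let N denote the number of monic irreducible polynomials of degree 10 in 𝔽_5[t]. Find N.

The number of monic irreducibles of degree 10 over GF(5) is (1/10)·Σ_{d∣10} μ(10/d) 5^d.
Divisors of 10: 1, 2, 5, 10; μ(10/d) for each: 1, -1, -1, 1.
Σ = 5^1 − 5^2 − 5^5 + 5^10 = 9762480.
N = 9762480/10 = 976248.

976248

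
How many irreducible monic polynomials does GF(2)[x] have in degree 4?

3

x^(2^4) − x is the product of all monic irreducibles of degree dividing 4; Möbius inversion gives N = (1/4) Σ μ(4/d)·2^d.
Divisors of 4: 1, 2, 4; μ(4/d) for each: 0, -1, 1.
Σ = − 2^2 + 2^4 = 12.
N = 12/4 = 3.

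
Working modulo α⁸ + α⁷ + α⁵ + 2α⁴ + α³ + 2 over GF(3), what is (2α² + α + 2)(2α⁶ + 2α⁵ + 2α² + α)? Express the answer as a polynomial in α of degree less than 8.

2α^7 + 2α^4 + 2α^2 + 2α + 1

Multiply in GF(3)[α]: (2α² + α + 2)·(2α⁶ + 2α⁵ + 2α² + α) = α⁸ + α⁵ + α⁴ + α³ + 2α² + 2α.
Reduce using α⁸ ≡ 2α⁷ + 2α⁵ + α⁴ + 2α³ + 1 (mod α⁸ + α⁷ + α⁵ + 2α⁴ + α³ + 2).
Reduced: 2α⁷ + 2α⁴ + 2α² + 2α + 1.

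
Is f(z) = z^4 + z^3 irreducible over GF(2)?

No

Check for roots in GF(2): f(0) = 0 → root; f(1) = 0 → root.
f(0) = 0, so (z) divides f(z); f is reducible.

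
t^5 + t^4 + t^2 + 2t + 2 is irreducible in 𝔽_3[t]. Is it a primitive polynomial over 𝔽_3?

Write f(t) = t^5 + t^4 + t^2 + 2t + 2.
|GF(3^5)^×| = 3^5 − 1 = 242. Prime factorization: 242 = 2·11^2.
f is primitive ⇔ t has order 242 in GF(3)[t]/(f), i.e. t^(242/q) ≠ 1 for each prime q | 242.
t^(121) mod f = 1
t^(22) mod f = t^4 + 2t^3 + 2.
Since t^(121) = 1, the order of t divides 121 < 242; not primitive.

No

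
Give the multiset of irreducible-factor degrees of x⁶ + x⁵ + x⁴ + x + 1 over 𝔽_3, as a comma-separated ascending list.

Write f(x) = x⁶ + x⁵ + x⁴ + x + 1.
Roots in 𝔽_3: f(0) = 1; f(1) = 2; f(2) = 1.
Complete factorization: f(x) = (x⁶ + x⁵ + x⁴ + x + 1).
Factor degrees with multiplicity: 6 = 6.

6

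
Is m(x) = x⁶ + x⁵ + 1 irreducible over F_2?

Check for roots in F_2: m(0) = 1; m(1) = 1.
No roots, so no linear factors.
Monic irreducibles of degree 2 over GF(2): x² + x + 1.
None of them divide m (all give nonzero remainder).
Monic irreducibles of degree 3 over GF(2): x³ + x + 1, x³ + x² + 1.
None of them divide m (all give nonzero remainder).
No irreducible factor of degree ≤ 3 exists, so m is irreducible over GF(2).

Yes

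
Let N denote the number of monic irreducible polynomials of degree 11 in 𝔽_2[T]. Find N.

Gauss's count: N_{2}(11) = (1/11) Σ_{d|11} μ(11/d)·2^d.
Divisors of 11: 1, 11; μ(11/d) for each: -1, 1.
Σ = − 2^1 + 2^11 = 2046.
N = 2046/11 = 186.

186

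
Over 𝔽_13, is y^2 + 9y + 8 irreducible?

Write m(y) = y^2 + 9y + 8.
Check each element of 𝔽_13 for a root: m(0)=8, m(1)=5, m(2)=4, m(3)=5, m(4)=8, m(5)=0, m(6)=7, m(7)=3, m(8)=1, m(9)=1, m(10)=3, m(11)=7, m(12)=0.
m(5) = 0, so (y − 5) divides m(y); m is reducible.

No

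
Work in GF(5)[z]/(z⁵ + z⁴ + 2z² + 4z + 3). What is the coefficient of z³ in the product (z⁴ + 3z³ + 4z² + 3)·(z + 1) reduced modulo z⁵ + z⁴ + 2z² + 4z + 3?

Multiply in GF(5)[z]: (z⁴ + 3z³ + 4z² + 3)·(z + 1) = z⁵ + 4z⁴ + 2z³ + 4z² + 3z + 3.
Reduce using z⁵ ≡ 4z⁴ + 3z² + z + 2 (mod z⁵ + z⁴ + 2z² + 4z + 3).
Reduced: 3z⁴ + 2z³ + 2z² + 4z.

2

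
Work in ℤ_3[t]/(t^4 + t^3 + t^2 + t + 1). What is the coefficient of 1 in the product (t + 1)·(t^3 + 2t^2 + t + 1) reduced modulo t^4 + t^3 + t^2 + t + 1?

0

Multiply in ℤ_3[t]: (t + 1)·(t^3 + 2t^2 + t + 1) = t^4 + 2t + 1.
Reduce using t^4 ≡ 2t^3 + 2t^2 + 2t + 2 (mod t^4 + t^3 + t^2 + t + 1).
Reduced: 2t^3 + 2t^2 + t.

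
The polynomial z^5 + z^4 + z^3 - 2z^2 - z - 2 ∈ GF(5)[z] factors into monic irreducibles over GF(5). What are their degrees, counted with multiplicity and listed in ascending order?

Write g(z) = z^5 + z^4 + z^3 - 2z^2 - z - 2.
Roots in GF(5): g(0) = 3; g(1) = 3; g(2) = 4; g(3) = 3; g(4) = 1.
Complete factorization: g(z) = (z^2 - z + 1)·(z^3 + 2z^2 + 2z - 2).
Factor degrees with multiplicity: 2 + 3 = 5.

2, 3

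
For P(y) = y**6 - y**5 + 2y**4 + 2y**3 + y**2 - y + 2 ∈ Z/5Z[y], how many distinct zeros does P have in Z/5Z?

1

Evaluate at each of the 5 elements of Z/5Z:
P(0) = 2; P(1) = 1; P(2) = 4; P(3) = 0 → root; P(4) = 1.
Roots: {3}.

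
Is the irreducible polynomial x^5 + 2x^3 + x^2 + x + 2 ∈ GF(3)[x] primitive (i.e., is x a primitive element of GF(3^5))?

No

Write f(x) = x^5 + 2x^3 + x^2 + x + 2.
|GF(3^5)^×| = 3^5 − 1 = 242. Prime factorization: 242 = 2·11^2.
f is primitive ⇔ x has order 242 in GF(3)[x]/(f), i.e. x^(242/q) ≠ 1 for each prime q | 242.
x^(121) mod f = 1
x^(22) mod f = 2x^3 + x^2.
Since x^(121) = 1, the order of x divides 121 < 242; not primitive.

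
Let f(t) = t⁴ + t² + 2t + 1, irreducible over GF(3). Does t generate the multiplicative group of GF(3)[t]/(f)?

No

|GF(3^4)^×| = 3^4 − 1 = 80. Prime factorization: 80 = 2^4·5.
f is primitive ⇔ t has order 80 in GF(3)[t]/(f), i.e. t^(80/q) ≠ 1 for each prime q | 80.
t^(40) mod f = 1
t^(16) mod f = 2t³ + 2.
Since t^(40) = 1, the order of t divides 40 < 80; not primitive.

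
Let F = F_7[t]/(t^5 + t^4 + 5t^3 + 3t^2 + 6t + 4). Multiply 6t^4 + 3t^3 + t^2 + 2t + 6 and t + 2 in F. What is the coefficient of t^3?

Multiply in F_7[t]: (6t^4 + 3t^3 + t^2 + 2t + 6)·(t + 2) = 6t^5 + t^4 + 4t^2 + 3t + 5.
Reduce using t^5 ≡ 6t^4 + 2t^3 + 4t^2 + t + 3 (mod t^5 + t^4 + 5t^3 + 3t^2 + 6t + 4).
Reduced: 2t^4 + 5t^3 + 2t + 2.

5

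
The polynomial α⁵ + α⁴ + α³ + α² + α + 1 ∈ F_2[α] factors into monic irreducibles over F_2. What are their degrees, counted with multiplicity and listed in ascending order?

1, 2, 2

Write g(α) = α⁵ + α⁴ + α³ + α² + α + 1.
Roots in F_2: g(0) = 1; g(1) = 0 → root.
Linear factors from roots: (α + 1).
Complete factorization: g(α) = (α + 1)·(α² + α + 1)^2.
Factor degrees with multiplicity: 1 + 2 + 2 = 5.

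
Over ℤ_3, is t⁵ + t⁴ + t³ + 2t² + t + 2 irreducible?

Write g(t) = t⁵ + t⁴ + t³ + 2t² + t + 2.
Check for roots in ℤ_3: g(0) = 2; g(1) = 2; g(2) = 2.
No roots, so no linear factors.
Monic irreducibles of degree 2 over GF(3): t² + 1, t² + t + 2, t² + 2t + 2.
None of them divide g (all give nonzero remainder).
No irreducible factor of degree ≤ 2 exists, so g is irreducible over GF(3).

Yes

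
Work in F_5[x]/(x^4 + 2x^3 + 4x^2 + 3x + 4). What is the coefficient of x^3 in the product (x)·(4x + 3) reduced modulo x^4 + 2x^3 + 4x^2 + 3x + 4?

Multiply in F_5[x]: (x)·(4x + 3) = 4x^2 + 3x.
Reduced: 4x^2 + 3x.

0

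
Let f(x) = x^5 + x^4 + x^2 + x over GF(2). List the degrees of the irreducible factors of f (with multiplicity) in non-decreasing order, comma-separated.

Roots in GF(2): f(0) = 0 → root; f(1) = 0 → root.
Linear factors from roots: (x), (x + 1).
Complete factorization: f(x) = (x)·(x + 1)^2·(x^2 + x + 1).
Factor degrees with multiplicity: 1 + 1 + 1 + 2 = 5.

1, 1, 1, 2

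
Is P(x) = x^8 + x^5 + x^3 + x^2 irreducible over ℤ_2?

Check for roots in ℤ_2: P(0) = 0 → root; P(1) = 0 → root.
P(0) = 0, so (x) divides P(x); P is reducible.

No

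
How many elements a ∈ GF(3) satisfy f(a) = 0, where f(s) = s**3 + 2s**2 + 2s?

Evaluate at each of the 3 elements of GF(3):
f(0) = 0 → root; f(1) = 2; f(2) = 2.
Roots: {0}.

1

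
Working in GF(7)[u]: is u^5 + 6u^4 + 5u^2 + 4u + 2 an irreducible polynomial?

Yes

Write h(u) = u^5 + 6u^4 + 5u^2 + 4u + 2.
Check for roots in GF(7): h(0) = 2; h(1) = 4; h(2) = 4; h(3) = 4; h(4) = 5; h(5) = 1; h(6) = 1.
No roots, so no linear factors.
Degree-2 irreducible divisors: test the 21 monic irreducibles of degree 2 over GF(7).
None of them divide h (all give nonzero remainder).
No irreducible factor of degree ≤ 2 exists, so h is irreducible over GF(7).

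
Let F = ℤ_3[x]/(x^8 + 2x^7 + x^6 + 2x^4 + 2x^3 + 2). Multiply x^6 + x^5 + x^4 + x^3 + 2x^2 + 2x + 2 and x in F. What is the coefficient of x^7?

1

Multiply in ℤ_3[x]: (x^6 + x^5 + x^4 + x^3 + 2x^2 + 2x + 2)·(x) = x^7 + x^6 + x^5 + x^4 + 2x^3 + 2x^2 + 2x.
Reduced: x^7 + x^6 + x^5 + x^4 + 2x^3 + 2x^2 + 2x.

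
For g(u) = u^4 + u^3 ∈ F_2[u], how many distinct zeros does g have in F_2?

Evaluate at each of the 2 elements of F_2:
g(0) = 0 → root; g(1) = 0 → root.
Roots: {0, 1}.

2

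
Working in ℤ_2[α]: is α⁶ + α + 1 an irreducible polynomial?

Write g(α) = α⁶ + α + 1.
Check for roots in ℤ_2: g(0) = 1; g(1) = 1.
No roots, so no linear factors.
Monic irreducibles of degree 2 over GF(2): α² + α + 1.
None of them divide g (all give nonzero remainder).
Monic irreducibles of degree 3 over GF(2): α³ + α + 1, α³ + α² + 1.
None of them divide g (all give nonzero remainder).
No irreducible factor of degree ≤ 3 exists, so g is irreducible over GF(2).

Yes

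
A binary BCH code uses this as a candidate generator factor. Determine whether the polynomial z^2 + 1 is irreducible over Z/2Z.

Write P(z) = z^2 + 1.
Check for roots in Z/2Z: P(0) = 1; P(1) = 0 → root.
P(1) = 0, so (z − 1) divides P(z); P is reducible.

No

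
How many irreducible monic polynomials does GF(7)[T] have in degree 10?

The number of monic irreducibles of degree 10 over GF(7) is (1/10)·Σ_{d∣10} μ(10/d) 7^d.
Divisors of 10: 1, 2, 5, 10; μ(10/d) for each: 1, -1, -1, 1.
Σ = 7^1 − 7^2 − 7^5 + 7^10 = 282458400.
N = 282458400/10 = 28245840.

28245840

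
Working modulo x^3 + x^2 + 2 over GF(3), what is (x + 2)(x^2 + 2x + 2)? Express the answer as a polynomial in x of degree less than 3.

2

Multiply in GF(3)[x]: (x + 2)·(x^2 + 2x + 2) = x^3 + x^2 + 1.
Reduce using x^3 ≡ 2x^2 + 1 (mod x^3 + x^2 + 2).
Reduced: 2.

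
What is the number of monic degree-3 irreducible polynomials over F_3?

Gauss's count: N_{3}(3) = (1/3) Σ_{d|3} μ(3/d)·3^d.
Divisors of 3: 1, 3; μ(3/d) for each: -1, 1.
Σ = − 3^1 + 3^3 = 24.
N = 24/3 = 8.

8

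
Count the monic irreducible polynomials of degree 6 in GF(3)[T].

116

Gauss's count: N_{3}(6) = (1/6) Σ_{d|6} μ(6/d)·3^d.
Divisors of 6: 1, 2, 3, 6; μ(6/d) for each: 1, -1, -1, 1.
Σ = 3^1 − 3^2 − 3^3 + 3^6 = 696.
N = 696/6 = 116.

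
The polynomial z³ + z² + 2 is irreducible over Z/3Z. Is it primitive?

No

Write f(z) = z³ + z² + 2.
|GF(3^3)^×| = 3^3 − 1 = 26. Prime factorization: 26 = 2·13.
f is primitive ⇔ z has order 26 in GF(3)[z]/(f), i.e. z^(26/q) ≠ 1 for each prime q | 26.
z^(13) mod f = 1
z^(2) mod f = z².
Since z^(13) = 1, the order of z divides 13 < 26; not primitive.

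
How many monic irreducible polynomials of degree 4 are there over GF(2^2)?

60

x^(4^4) − x is the product of all monic irreducibles of degree dividing 4; Möbius inversion gives N = (1/4) Σ μ(4/d)·4^d.
Divisors of 4: 1, 2, 4; μ(4/d) for each: 0, -1, 1.
Σ = − 4^2 + 4^4 = 240.
N = 240/4 = 60.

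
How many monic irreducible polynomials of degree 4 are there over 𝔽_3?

18

x^(3^4) − x is the product of all monic irreducibles of degree dividing 4; Möbius inversion gives N = (1/4) Σ μ(4/d)·3^d.
Divisors of 4: 1, 2, 4; μ(4/d) for each: 0, -1, 1.
Σ = − 3^2 + 3^4 = 72.
N = 72/4 = 18.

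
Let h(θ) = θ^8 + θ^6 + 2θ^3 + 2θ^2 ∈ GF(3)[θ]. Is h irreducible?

Check for roots in GF(3): h(0) = 0 → root; h(1) = 0 → root; h(2) = 2.
h(0) = 0, so (θ) divides h(θ); h is reducible.

No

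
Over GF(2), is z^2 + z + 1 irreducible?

Yes

Write m(z) = z^2 + z + 1.
Check for roots in GF(2): m(0) = 1; m(1) = 1.
No roots. A degree-2 polynomial over a field with no linear factor is irreducible.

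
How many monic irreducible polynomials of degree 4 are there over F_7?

588

The number of monic irreducibles of degree 4 over GF(7) is (1/4)·Σ_{d∣4} μ(4/d) 7^d.
Divisors of 4: 1, 2, 4; μ(4/d) for each: 0, -1, 1.
Σ = − 7^2 + 7^4 = 2352.
N = 2352/4 = 588.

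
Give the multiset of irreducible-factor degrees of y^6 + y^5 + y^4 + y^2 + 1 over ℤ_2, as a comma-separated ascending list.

Write f(y) = y^6 + y^5 + y^4 + y^2 + 1.
Roots in ℤ_2: f(0) = 1; f(1) = 1.
Complete factorization: f(y) = (y^6 + y^5 + y^4 + y^2 + 1).
Factor degrees with multiplicity: 6 = 6.

6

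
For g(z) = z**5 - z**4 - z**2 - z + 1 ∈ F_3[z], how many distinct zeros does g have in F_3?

0

Evaluate at each of the 3 elements of F_3:
g(0) = 1; g(1) = 2; g(2) = 2.
No element is a root.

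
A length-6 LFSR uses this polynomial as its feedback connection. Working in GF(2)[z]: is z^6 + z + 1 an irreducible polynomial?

Write f(z) = z^6 + z + 1.
Check for roots in GF(2): f(0) = 1; f(1) = 1.
No roots, so no linear factors.
Monic irreducibles of degree 2 over GF(2): z^2 + z + 1.
None of them divide f (all give nonzero remainder).
Monic irreducibles of degree 3 over GF(2): z^3 + z + 1, z^3 + z^2 + 1.
None of them divide f (all give nonzero remainder).
No irreducible factor of degree ≤ 3 exists, so f is irreducible over GF(2).

Yes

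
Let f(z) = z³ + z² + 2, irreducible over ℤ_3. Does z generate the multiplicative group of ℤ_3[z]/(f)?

|GF(3^3)^×| = 3^3 − 1 = 26. Prime factorization: 26 = 2·13.
f is primitive ⇔ z has order 26 in GF(3)[z]/(f), i.e. z^(26/q) ≠ 1 for each prime q | 26.
z^(13) mod f = 1
z^(2) mod f = z².
Since z^(13) = 1, the order of z divides 13 < 26; not primitive.

No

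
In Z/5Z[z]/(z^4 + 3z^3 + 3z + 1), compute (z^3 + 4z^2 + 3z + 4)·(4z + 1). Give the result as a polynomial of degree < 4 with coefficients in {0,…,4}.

Multiply in Z/5Z[z]: (z^3 + 4z^2 + 3z + 4)·(4z + 1) = 4z^4 + 2z^3 + z^2 + 4z + 4.
Reduce using z^4 ≡ 2z^3 + 2z + 4 (mod z^4 + 3z^3 + 3z + 1).
Reduced: z^2 + 2z.

z^2 + 2z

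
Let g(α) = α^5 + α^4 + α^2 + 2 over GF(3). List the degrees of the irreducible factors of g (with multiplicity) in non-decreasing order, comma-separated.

1, 4

Roots in GF(3): g(0) = 2; g(1) = 2; g(2) = 0 → root.
Linear factors from roots: (α + 1).
Complete factorization: g(α) = (α + 1)·(α^4 + α + 2).
Factor degrees with multiplicity: 1 + 4 = 5.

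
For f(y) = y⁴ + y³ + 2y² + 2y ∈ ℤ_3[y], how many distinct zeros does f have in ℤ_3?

Evaluate at each of the 3 elements of ℤ_3:
f(0) = 0 → root; f(1) = 0 → root; f(2) = 0 → root.
Roots: {0, 1, 2}.

3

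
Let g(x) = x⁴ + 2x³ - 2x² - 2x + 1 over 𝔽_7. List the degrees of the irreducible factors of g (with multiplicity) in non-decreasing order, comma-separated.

1, 1, 1, 1

Linear factors from roots: (x - 1), (x - 2), (x - 3), (x + 1).
Complete factorization: g(x) = (x + 1)·(x - 3)·(x - 2)·(x - 1).
Factor degrees with multiplicity: 1 + 1 + 1 + 1 = 4.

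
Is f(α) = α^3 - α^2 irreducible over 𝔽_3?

No

Check for roots in 𝔽_3: f(0) = 0 → root; f(1) = 0 → root; f(2) = 1.
f(0) = 0, so (α) divides f(α); f is reducible.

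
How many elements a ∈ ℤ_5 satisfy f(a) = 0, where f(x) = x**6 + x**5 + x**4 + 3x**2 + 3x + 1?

Evaluate at each of the 5 elements of ℤ_5:
f(0) = 1; f(1) = 0 → root; f(2) = 1; f(3) = 0 → root; f(4) = 2.
Roots: {1, 3}.

2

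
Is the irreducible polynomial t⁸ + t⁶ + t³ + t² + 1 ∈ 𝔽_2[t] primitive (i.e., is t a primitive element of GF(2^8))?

Yes

Write f(t) = t⁸ + t⁶ + t³ + t² + 1.
|GF(2^8)^×| = 2^8 − 1 = 255. Prime factorization: 255 = 3·5·17.
f is primitive ⇔ t has order 255 in GF(2)[t]/(f), i.e. t^(255/q) ≠ 1 for each prime q | 255.
t^(85) mod f = t⁴ + t³ + t².
t^(51) mod f = t⁷ + t⁵.
t^(15) mod f = t⁶ + t⁵ + t⁴ + t³ + t².
None equal 1, so t has full order 255; f is primitive.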